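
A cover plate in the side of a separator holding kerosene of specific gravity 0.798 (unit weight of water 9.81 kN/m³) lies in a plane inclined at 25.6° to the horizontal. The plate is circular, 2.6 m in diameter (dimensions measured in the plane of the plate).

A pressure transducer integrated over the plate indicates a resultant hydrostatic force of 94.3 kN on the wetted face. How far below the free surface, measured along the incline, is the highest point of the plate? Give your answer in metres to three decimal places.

γ = 0.798 × 9.81 = 7.82838 kN/m³.
A = π(1.3)² = 5.30929 m².
From F = γ·h_c·A, the centroid depth is h_c = 94.3/(7.82838 × 5.30929) = 2.26884 m.
Let θ = 25.6° be the plate's angle to the horizontal; measure y along the incline from where the plane meets the free surface. Vertical depth h = y·sinθ with sinθ = 0.432086.
Along the incline, y_c = h_c/sinθ = 2.26884/0.432086 = 5.2509 m.
The centroid is at the centre, 1.3 m below the top of the plate, so the highest point sits at y_top = 5.2509 − 1.3 = 3.9509 m along the incline.

y_top ≈ 3.951 m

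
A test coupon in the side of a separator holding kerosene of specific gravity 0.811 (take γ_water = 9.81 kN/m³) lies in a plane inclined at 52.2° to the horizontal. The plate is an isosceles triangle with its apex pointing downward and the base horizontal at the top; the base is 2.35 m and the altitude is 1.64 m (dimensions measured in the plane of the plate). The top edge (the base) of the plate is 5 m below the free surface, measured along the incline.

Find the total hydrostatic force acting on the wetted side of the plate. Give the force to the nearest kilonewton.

γ = 0.811 × 9.81 = 7.95591 kN/m³.
Let θ = 52.2° be the plate's angle to the horizontal; measure y along the incline from where the plane meets the free surface. Vertical depth h = y·sinθ with sinθ = 0.790155.
With the apex down, the centroid sits h/3 = 1.64/3 = 0.546667 m below the base (the top edge), so y_c = 5 + 0.546667 = 5.54667 m and h_c = 5.54667 × 0.790155 = 4.38273 m.
A = ½ × 2.35 × 1.64 = 1.927 m².
Resultant F = γ·h_c·A = 7.95591 × 4.38273 × 1.927 = 67.1918 kN.

F ≈ 67 kN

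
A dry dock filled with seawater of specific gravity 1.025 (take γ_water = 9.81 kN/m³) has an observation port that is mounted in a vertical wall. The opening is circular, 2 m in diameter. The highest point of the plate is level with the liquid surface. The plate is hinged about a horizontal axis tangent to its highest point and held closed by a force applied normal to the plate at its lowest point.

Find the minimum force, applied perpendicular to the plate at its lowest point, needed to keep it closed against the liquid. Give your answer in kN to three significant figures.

P ≈ 19.7 kN

γ = 1.025 × 9.81 = 10.05525 kN/m³.
The centroid is at the centre, 1 m below the top of the plate, so the centroid depth is h_c = 1 m.
A = π(1)² = 3.14159 m².
Resultant F = γ·h_c·A = 10.05525 × 1 × 3.14159 = 31.5895 kN.
I_c = πr⁴/4 = π × 1⁴/4 = 0.785398 m⁴.
Centre of pressure: y_p = y_c + I_c/(y_c·A) = 1 + 0.785398/(1 × 3.14159) = 1 + 0.25 = 1.25 m along the plane.
The resultant acts 1 + 0.25 = 1.25 m (along the plate) below the hinge at the top edge, so the moment about the hinge is M = F × 1.25 = 31.5895 × 1.25 = 39.4869 kN·m.
A normal force at the bottom, 2 m from the hinge, must supply this moment: P = 39.4869/2 = 19.7434 kN.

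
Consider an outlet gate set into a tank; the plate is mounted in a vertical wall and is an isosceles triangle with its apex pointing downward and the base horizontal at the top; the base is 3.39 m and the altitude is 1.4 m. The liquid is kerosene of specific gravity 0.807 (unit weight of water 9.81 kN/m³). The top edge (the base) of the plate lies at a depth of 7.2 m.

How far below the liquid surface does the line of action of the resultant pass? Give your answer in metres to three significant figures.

h_p = 7.68 m

γ = 0.807 × 9.81 = 7.91667 kN/m³.
With the apex down, the centroid sits h/3 = 1.4/3 = 0.466667 m below the base (the top edge), so the centroid depth is h_c = 7.2 + 0.466667 = 7.66667 m.
A = ½ × 3.39 × 1.4 = 2.373 m².
Resultant F = γ·h_c·A = 7.91667 × 7.66667 × 2.373 = 144.028 kN.
I_c = b·h³/36 = 3.39 × 1.4³/36 = 0.258393 m⁴.
Centre of pressure: y_p = y_c + I_c/(y_c·A) = 7.66667 + 0.258393/(7.66667 × 2.373) = 7.66667 + 0.0142029 = 7.68087 m along the plane.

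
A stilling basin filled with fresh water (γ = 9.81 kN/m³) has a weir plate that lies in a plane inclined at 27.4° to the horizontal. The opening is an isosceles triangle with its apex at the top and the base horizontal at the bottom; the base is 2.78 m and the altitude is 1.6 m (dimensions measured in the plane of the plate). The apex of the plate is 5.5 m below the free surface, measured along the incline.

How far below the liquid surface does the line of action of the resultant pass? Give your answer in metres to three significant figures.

h_p = 3.03 m

γ = 9.81 kN/m³.
Let θ = 27.4° be the plate's angle to the horizontal; measure y along the incline from where the plane meets the free surface. Vertical depth h = y·sinθ with sinθ = 0.460200.
With the apex up, the centroid sits 2h/3 = 2 × 1.6/3 = 1.06667 m below the apex, so y_c = 5.5 + 1.06667 = 6.56667 m and h_c = 6.56667 × 0.460200 = 3.02198 m.
A = ½ × 2.78 × 1.6 = 2.224 m².
Resultant F = γ·h_c·A = 9.81 × 3.02198 × 2.224 = 65.9319 kN.
I_c = b·h³/36 = 2.78 × 1.6³/36 = 0.316302 m⁴.
Centre of pressure: y_p = y_c + I_c/(y_c·A) = 6.56667 + 0.316302/(6.56667 × 2.224) = 6.56667 + 0.0216582 = 6.58833 m along the plane.
Vertically, h_p = y_p·sinθ = 6.58833 × 0.460200 = 3.03195 m.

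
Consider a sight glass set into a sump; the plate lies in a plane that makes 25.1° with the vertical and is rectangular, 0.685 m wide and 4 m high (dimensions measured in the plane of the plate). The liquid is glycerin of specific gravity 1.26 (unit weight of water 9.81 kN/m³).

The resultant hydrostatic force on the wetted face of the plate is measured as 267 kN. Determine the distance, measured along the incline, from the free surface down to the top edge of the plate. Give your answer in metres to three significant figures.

y_top ≈ 6.71 m

γ = 1.26 × 9.81 = 12.3606 kN/m³.
A = 0.685 × 4 = 2.74 m².
From F = γ·h_c·A, the centroid depth is h_c = 267/(12.3606 × 2.74) = 7.88354 m.
The plate makes 25.1° with the vertical, i.e. θ = 90° − 25.1° = 64.9° to the horizontal. Measuring y along the incline from the free-surface line, vertical depth h = y·sinθ with sinθ = 0.905569.
Along the incline, y_c = h_c/sinθ = 7.88354/0.905569 = 8.70562 m.
The centroid lies 4/2 = 2 m below the top edge, so the top edge sits at y_top = 8.70562 − 2 = 6.70562 m along the incline.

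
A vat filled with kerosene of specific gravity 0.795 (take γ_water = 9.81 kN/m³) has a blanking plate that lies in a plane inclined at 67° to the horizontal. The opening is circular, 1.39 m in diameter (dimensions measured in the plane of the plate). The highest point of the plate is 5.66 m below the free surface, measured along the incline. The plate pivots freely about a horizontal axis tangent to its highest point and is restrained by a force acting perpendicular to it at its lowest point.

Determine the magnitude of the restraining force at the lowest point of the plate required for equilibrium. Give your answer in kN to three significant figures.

γ = 0.795 × 9.81 = 7.79895 kN/m³.
Let θ = 67° be the plate's angle to the horizontal; measure y along the incline from where the plane meets the free surface. Vertical depth h = y·sinθ with sinθ = 0.920505.
The centroid is at the centre, 0.695 m below the top of the plate, so y_c = 5.66 + 0.695 = 6.355 m and h_c = 6.355 × 0.920505 = 5.84981 m.
A = π(0.695)² = 1.51747 m².
Resultant F = γ·h_c·A = 7.79895 × 5.84981 × 1.51747 = 69.2306 kN.
I_c = πr⁴/4 = π × 0.695⁴/4 = 0.183244 m⁴.
Centre of pressure: y_p = y_c + I_c/(y_c·A) = 6.355 + 0.183244/(6.355 × 1.51747) = 6.355 + 0.0190018 = 6.374 m along the plane.
The resultant acts 0.695 + 0.0190018 = 0.714002 m (along the plate) below the hinge at the top edge, so the moment about the hinge is M = F × 0.714002 = 69.2306 × 0.714002 = 49.4308 kN·m.
A normal force at the bottom, 1.39 m from the hinge, must supply this moment: P = 49.4308/1.39 = 35.5617 kN.

P ≈ 35.6 kN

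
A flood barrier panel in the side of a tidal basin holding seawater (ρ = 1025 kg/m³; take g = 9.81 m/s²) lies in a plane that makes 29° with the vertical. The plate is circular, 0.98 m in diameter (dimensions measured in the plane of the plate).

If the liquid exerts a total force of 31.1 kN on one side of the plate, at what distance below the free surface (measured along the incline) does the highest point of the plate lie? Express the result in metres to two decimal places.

y_top ≈ 4.20 m

γ = ρg = 1025 × 9.81 / 1000 = 10.05525 kN/m³.
A = π(0.49)² = 0.754296 m².
From F = γ·h_c·A, the centroid depth is h_c = 31.1/(10.05525 × 0.754296) = 4.1004 m.
The plate makes 29° with the vertical, i.e. θ = 90° − 29° = 61° to the horizontal. Measuring y along the incline from the free-surface line, vertical depth h = y·sinθ with sinθ = 0.874620.
Along the incline, y_c = h_c/sinθ = 4.1004/0.874620 = 4.68821 m.
The centroid is at the centre, 0.49 m below the top of the plate, so the highest point sits at y_top = 4.68821 − 0.49 = 4.19821 m along the incline.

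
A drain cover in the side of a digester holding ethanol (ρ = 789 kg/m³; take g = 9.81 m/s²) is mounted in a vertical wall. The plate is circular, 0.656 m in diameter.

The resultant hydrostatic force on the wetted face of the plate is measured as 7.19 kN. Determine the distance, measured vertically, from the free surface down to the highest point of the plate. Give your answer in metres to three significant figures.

γ = ρg = 789 × 9.81 / 1000 = 7.74009 kN/m³.
A = π(0.328)² = 0.337985 m².
From F = γ·h_c·A, the centroid depth is h_c = 7.19/(7.74009 × 0.337985) = 2.74843 m.
The centroid is at the centre, 0.328 m below the top of the plate, so the highest point sits at h_top = 2.74843 − 0.328 = 2.42043 m below the surface.

d_top ≈ 2.42 m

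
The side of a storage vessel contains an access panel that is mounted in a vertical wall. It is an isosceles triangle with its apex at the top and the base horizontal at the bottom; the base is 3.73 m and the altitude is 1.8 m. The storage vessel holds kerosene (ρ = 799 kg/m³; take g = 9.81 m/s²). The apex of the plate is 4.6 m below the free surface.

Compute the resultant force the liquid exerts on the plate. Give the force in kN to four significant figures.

γ = ρg = 799 × 9.81 / 1000 = 7.83819 kN/m³.
With the apex up, the centroid sits 2h/3 = 2 × 1.8/3 = 1.2 m below the apex, so the centroid depth is h_c = 4.6 + 1.2 = 5.8 m.
A = ½ × 3.73 × 1.8 = 3.357 m².
Resultant F = γ·h_c·A = 7.83819 × 5.8 × 3.357 = 152.614 kN.

F ≈ 152.6 kN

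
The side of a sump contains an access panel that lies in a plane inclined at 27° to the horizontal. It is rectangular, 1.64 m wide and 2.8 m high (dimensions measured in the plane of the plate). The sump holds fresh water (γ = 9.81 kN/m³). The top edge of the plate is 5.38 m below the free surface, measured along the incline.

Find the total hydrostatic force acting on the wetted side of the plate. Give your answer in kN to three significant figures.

F ≈ 139 kN

γ = 9.81 kN/m³.
Let θ = 27° be the plate's angle to the horizontal; measure y along the incline from where the plane meets the free surface. Vertical depth h = y·sinθ with sinθ = 0.453990.
The centroid lies 2.8/2 = 1.4 m below the top edge, so y_c = 5.38 + 1.4 = 6.78 m and h_c = 6.78 × 0.453990 = 3.07805 m.
A = 1.64 × 2.8 = 4.592 m².
Resultant F = γ·h_c·A = 9.81 × 3.07805 × 4.592 = 138.659 kN.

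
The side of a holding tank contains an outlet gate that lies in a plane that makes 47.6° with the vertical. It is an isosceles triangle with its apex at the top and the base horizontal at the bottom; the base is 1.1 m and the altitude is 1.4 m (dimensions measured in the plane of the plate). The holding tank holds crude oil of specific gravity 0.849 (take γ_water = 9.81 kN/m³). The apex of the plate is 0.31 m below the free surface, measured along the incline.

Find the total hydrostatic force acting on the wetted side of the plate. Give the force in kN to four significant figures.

F ≈ 5.377 kN

γ = 0.849 × 9.81 = 8.32869 kN/m³.
The plate makes 47.6° with the vertical, i.e. θ = 90° − 47.6° = 42.4° to the horizontal. Measuring y along the incline from the free-surface line, vertical depth h = y·sinθ with sinθ = 0.674302.
With the apex up, the centroid sits 2h/3 = 2 × 1.4/3 = 0.933333 m below the apex, so y_c = 0.31 + 0.933333 = 1.24333 m and h_c = 1.24333 × 0.674302 = 0.83838 m.
A = ½ × 1.1 × 1.4 = 0.77 m².
Resultant F = γ·h_c·A = 8.32869 × 0.83838 × 0.77 = 5.37661 kN.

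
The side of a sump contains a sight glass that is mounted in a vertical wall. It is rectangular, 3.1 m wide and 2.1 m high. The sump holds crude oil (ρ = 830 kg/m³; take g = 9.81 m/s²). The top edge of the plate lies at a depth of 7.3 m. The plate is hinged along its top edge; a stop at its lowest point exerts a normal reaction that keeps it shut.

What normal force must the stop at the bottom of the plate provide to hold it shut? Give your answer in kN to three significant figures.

γ = ρg = 830 × 9.81 / 1000 = 8.1423 kN/m³.
The centroid lies 2.1/2 = 1.05 m below the top edge, so the centroid depth is h_c = 7.3 + 1.05 = 8.35 m.
A = 3.1 × 2.1 = 6.51 m².
Resultant F = γ·h_c·A = 8.1423 × 8.35 × 6.51 = 442.603 kN.
I_c = b·h³/12 = 3.1 × 2.1³/12 = 2.39243 m⁴.
Centre of pressure: y_p = y_c + I_c/(y_c·A) = 8.35 + 2.39243/(8.35 × 6.51) = 8.35 + 0.0440121 = 8.39401 m along the plane.
The resultant acts 1.05 + 0.0440121 = 1.09401 m (along the plate) below the hinge at the top edge, so the moment about the hinge is M = F × 1.09401 = 442.603 × 1.09401 = 484.212 kN·m.
A normal force at the bottom, 2.1 m from the hinge, must supply this moment: P = 484.212/2.1 = 230.577 kN.

P ≈ 231 kN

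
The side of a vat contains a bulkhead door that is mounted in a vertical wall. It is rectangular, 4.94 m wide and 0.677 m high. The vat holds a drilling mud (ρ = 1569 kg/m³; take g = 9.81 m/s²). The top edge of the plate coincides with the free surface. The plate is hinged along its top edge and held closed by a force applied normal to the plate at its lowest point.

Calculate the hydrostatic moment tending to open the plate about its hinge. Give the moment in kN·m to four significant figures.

γ = ρg = 1569 × 9.81 / 1000 = 15.39189 kN/m³.
The centroid lies 0.677/2 = 0.3385 m below the top edge, so the centroid depth is h_c = 0.3385 m.
A = 4.94 × 0.677 = 3.34438 m².
Resultant F = γ·h_c·A = 15.39189 × 0.3385 × 3.34438 = 17.4247 kN.
I_c = b·h³/12 = 4.94 × 0.677³/12 = 0.127736 m⁴.
Centre of pressure: y_p = y_c + I_c/(y_c·A) = 0.3385 + 0.127736/(0.3385 × 3.34438) = 0.3385 + 0.112834 = 0.451334 m along the plane.
The resultant acts 0.3385 + 0.112834 = 0.451334 m (along the plate) below the hinge at the top edge, so the moment about the hinge is M = F × 0.451334 = 17.4247 × 0.451334 = 7.86436 kN·m.

M ≈ 7.864 kN·m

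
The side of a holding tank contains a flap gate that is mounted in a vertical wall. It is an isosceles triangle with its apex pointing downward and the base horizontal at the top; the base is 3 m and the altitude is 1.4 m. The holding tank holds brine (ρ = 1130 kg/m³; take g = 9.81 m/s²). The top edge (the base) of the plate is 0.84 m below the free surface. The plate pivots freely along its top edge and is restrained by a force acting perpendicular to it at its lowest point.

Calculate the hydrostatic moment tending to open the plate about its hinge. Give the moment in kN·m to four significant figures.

M ≈ 16.73 kN·m

γ = ρg = 1130 × 9.81 / 1000 = 11.0853 kN/m³.
With the apex down, the centroid sits h/3 = 1.4/3 = 0.466667 m below the base (the top edge), so the centroid depth is h_c = 0.84 + 0.466667 = 1.30667 m.
A = ½ × 3 × 1.4 = 2.1 m².
Resultant F = γ·h_c·A = 11.0853 × 1.30667 × 2.1 = 30.4181 kN.
I_c = b·h³/36 = 3 × 1.4³/36 = 0.228667 m⁴.
Centre of pressure: y_p = y_c + I_c/(y_c·A) = 1.30667 + 0.228667/(1.30667 × 2.1) = 1.30667 + 0.0833332 = 1.39 m along the plane.
The resultant acts 0.466667 + 0.0833332 = 0.55 m (along the plate) below the hinge at the top edge, so the moment about the hinge is M = F × 0.55 = 30.4181 × 0.55 = 16.73 kN·m.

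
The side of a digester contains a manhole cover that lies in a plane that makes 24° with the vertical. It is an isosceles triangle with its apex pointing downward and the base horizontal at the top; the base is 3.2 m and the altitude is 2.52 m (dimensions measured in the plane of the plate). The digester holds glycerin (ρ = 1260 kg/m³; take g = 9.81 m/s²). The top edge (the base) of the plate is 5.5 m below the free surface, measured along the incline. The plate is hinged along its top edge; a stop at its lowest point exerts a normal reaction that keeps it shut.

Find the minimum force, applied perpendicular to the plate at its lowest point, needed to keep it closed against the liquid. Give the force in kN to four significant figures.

P ≈ 102.6 kN

γ = ρg = 1260 × 9.81 / 1000 = 12.3606 kN/m³.
The plate makes 24° with the vertical, i.e. θ = 90° − 24° = 66° to the horizontal. Measuring y along the incline from the free-surface line, vertical depth h = y·sinθ with sinθ = 0.913545.
With the apex down, the centroid sits h/3 = 2.52/3 = 0.84 m below the base (the top edge), so y_c = 5.5 + 0.84 = 6.34 m and h_c = 6.34 × 0.913545 = 5.79188 m.
A = ½ × 3.2 × 2.52 = 4.032 m².
Resultant F = γ·h_c·A = 12.3606 × 5.79188 × 4.032 = 288.655 kN.
I_c = b·h³/36 = 3.2 × 2.52³/36 = 1.42249 m⁴.
Centre of pressure: y_p = y_c + I_c/(y_c·A) = 6.34 + 1.42249/(6.34 × 4.032) = 6.34 + 0.0556467 = 6.39565 m along the plane.
The resultant acts 0.84 + 0.0556467 = 0.895647 m (along the plate) below the hinge at the top edge, so the moment about the hinge is M = F × 0.895647 = 288.655 × 0.895647 = 258.533 kN·m.
A normal force at the bottom, 2.52 m from the hinge, must supply this moment: P = 258.533/2.52 = 102.592 kN.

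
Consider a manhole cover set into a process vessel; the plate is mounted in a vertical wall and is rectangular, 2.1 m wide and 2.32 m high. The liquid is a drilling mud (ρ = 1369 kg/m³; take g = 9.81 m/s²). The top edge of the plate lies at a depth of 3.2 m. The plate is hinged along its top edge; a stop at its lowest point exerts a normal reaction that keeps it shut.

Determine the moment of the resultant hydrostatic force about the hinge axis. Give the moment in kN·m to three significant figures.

M ≈ 360 kN·m

γ = ρg = 1369 × 9.81 / 1000 = 13.42989 kN/m³.
The centroid lies 2.32/2 = 1.16 m below the top edge, so the centroid depth is h_c = 3.2 + 1.16 = 4.36 m.
A = 2.1 × 2.32 = 4.872 m².
Resultant F = γ·h_c·A = 13.42989 × 4.36 × 4.872 = 285.277 kN.
I_c = b·h³/12 = 2.1 × 2.32³/12 = 2.18525 m⁴.
Centre of pressure: y_p = y_c + I_c/(y_c·A) = 4.36 + 2.18525/(4.36 × 4.872) = 4.36 + 0.102874 = 4.46287 m along the plane.
The resultant acts 1.16 + 0.102874 = 1.26287 m (along the plate) below the hinge at the top edge, so the moment about the hinge is M = F × 1.26287 = 285.277 × 1.26287 = 360.268 kN·m.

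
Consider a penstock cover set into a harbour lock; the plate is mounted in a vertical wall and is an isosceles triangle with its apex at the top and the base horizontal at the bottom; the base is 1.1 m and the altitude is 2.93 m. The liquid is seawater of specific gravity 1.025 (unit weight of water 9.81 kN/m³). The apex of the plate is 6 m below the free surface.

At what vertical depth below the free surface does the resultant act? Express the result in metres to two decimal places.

h_p = 8.01 m

γ = 1.025 × 9.81 = 10.05525 kN/m³.
With the apex up, the centroid sits 2h/3 = 2 × 2.93/3 = 1.95333 m below the apex, so the centroid depth is h_c = 6 + 1.95333 = 7.95333 m.
A = ½ × 1.1 × 2.93 = 1.6115 m².
Resultant F = γ·h_c·A = 10.05525 × 7.95333 × 1.6115 = 128.876 kN.
I_c = b·h³/36 = 1.1 × 2.93³/36 = 0.768587 m⁴.
Centre of pressure: y_p = y_c + I_c/(y_c·A) = 7.95333 + 0.768587/(7.95333 × 1.6115) = 7.95333 + 0.0599672 = 8.0133 m along the plane.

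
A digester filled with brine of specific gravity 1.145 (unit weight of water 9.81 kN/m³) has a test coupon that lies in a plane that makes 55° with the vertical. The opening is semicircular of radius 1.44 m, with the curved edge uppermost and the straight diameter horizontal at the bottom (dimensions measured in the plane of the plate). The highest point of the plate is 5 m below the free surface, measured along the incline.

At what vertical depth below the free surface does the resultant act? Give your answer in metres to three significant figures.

h_p = 3.36 m

γ = 1.145 × 9.81 = 11.23245 kN/m³.
The plate makes 55° with the vertical, i.e. θ = 90° − 55° = 35° to the horizontal. Measuring y along the incline from the free-surface line, vertical depth h = y·sinθ with sinθ = 0.573576.
The centroid lies 4r/(3π) = 0.611155 m above the diameter, so r − 4r/(3π) = 1.44 − 0.611155 = 0.828845 m below the topmost point, so y_c = 5 + 0.828845 = 5.82885 m and h_c = 5.82885 × 0.573576 = 3.34329 m.
A = πr²/2 = π × 1.44²/2 = 3.2572 m².
Resultant F = γ·h_c·A = 11.23245 × 3.34329 × 3.2572 = 122.319 kN.
I_c = (π/8 − 8/(9π))·r⁴ = 0.109757 × 1.44⁴ = 0.471935 m⁴.
Centre of pressure: y_p = y_c + I_c/(y_c·A) = 5.82885 + 0.471935/(5.82885 × 3.2572) = 5.82885 + 0.0248574 = 5.85371 m along the plane.
Vertically, h_p = y_p·sinθ = 5.85371 × 0.573576 = 3.35755 m.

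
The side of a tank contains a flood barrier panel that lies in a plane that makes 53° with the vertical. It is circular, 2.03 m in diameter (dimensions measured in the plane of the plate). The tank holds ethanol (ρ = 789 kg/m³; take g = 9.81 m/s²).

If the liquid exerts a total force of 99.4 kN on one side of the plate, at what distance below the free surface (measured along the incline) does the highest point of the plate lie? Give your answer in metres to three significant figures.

γ = ρg = 789 × 9.81 / 1000 = 7.74009 kN/m³.
A = π(1.015)² = 3.23655 m².
From F = γ·h_c·A, the centroid depth is h_c = 99.4/(7.74009 × 3.23655) = 3.96788 m.
The plate makes 53° with the vertical, i.e. θ = 90° − 53° = 37° to the horizontal. Measuring y along the incline from the free-surface line, vertical depth h = y·sinθ with sinθ = 0.601815.
Along the incline, y_c = h_c/sinθ = 3.96788/0.601815 = 6.59319 m.
The centroid is at the centre, 1.015 m below the top of the plate, so the highest point sits at y_top = 6.59319 − 1.015 = 5.57819 m along the incline.

y_top ≈ 5.58 m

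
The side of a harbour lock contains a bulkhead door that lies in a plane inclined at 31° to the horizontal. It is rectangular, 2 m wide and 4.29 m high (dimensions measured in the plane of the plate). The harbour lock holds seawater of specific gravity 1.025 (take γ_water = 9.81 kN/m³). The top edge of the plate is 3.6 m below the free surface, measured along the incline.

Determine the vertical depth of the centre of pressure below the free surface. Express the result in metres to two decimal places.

γ = 1.025 × 9.81 = 10.05525 kN/m³.
Let θ = 31° be the plate's angle to the horizontal; measure y along the incline from where the plane meets the free surface. Vertical depth h = y·sinθ with sinθ = 0.515038.
The centroid lies 4.29/2 = 2.145 m below the top edge, so y_c = 3.6 + 2.145 = 5.745 m and h_c = 5.745 × 0.515038 = 2.95889 m.
A = 2 × 4.29 = 8.58 m².
Resultant F = γ·h_c·A = 10.05525 × 2.95889 × 8.58 = 255.275 kN.
I_c = b·h³/12 = 2 × 4.29³/12 = 13.1589 m⁴.
Centre of pressure: y_p = y_c + I_c/(y_c·A) = 5.745 + 13.1589/(5.745 × 8.58) = 5.745 + 0.266958 = 6.01196 m along the plane.
Vertically, h_p = y_p·sinθ = 6.01196 × 0.515038 = 3.09639 m.

h_p = 3.10 m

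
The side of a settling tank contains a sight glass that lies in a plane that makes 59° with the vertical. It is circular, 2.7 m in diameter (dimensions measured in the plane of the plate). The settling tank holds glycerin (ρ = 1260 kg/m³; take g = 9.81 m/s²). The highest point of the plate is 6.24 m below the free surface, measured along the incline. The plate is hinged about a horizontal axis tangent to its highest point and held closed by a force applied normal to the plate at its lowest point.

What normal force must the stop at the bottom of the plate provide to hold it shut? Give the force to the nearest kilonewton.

γ = ρg = 1260 × 9.81 / 1000 = 12.3606 kN/m³.
The plate makes 59° with the vertical, i.e. θ = 90° − 59° = 31° to the horizontal. Measuring y along the incline from the free-surface line, vertical depth h = y·sinθ with sinθ = 0.515038.
The centroid is at the centre, 1.35 m below the top of the plate, so y_c = 6.24 + 1.35 = 7.59 m and h_c = 7.59 × 0.515038 = 3.90914 m.
A = π(1.35)² = 5.72555 m².
Resultant F = γ·h_c·A = 12.3606 × 3.90914 × 5.72555 = 276.655 kN.
I_c = πr⁴/4 = π × 1.35⁴/4 = 2.6087 m⁴.
Centre of pressure: y_p = y_c + I_c/(y_c·A) = 7.59 + 2.6087/(7.59 × 5.72555) = 7.59 + 0.0600296 = 7.65003 m along the plane.
The resultant acts 1.35 + 0.0600296 = 1.41003 m (along the plate) below the hinge at the top edge, so the moment about the hinge is M = F × 1.41003 = 276.655 × 1.41003 = 390.092 kN·m.
A normal force at the bottom, 2.7 m from the hinge, must supply this moment: P = 390.092/2.7 = 144.479 kN.

P ≈ 144 kN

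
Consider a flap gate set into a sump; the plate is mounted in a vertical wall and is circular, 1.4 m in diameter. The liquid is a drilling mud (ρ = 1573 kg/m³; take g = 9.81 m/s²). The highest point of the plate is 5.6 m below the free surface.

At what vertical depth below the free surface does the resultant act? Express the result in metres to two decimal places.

γ = ρg = 1573 × 9.81 / 1000 = 15.43113 kN/m³.
The centroid is at the centre, 0.7 m below the top of the plate, so the centroid depth is h_c = 5.6 + 0.7 = 6.3 m.
A = π(0.7)² = 1.53938 m².
Resultant F = γ·h_c·A = 15.43113 × 6.3 × 1.53938 = 149.653 kN.
I_c = πr⁴/4 = π × 0.7⁴/4 = 0.188574 m⁴.
Centre of pressure: y_p = y_c + I_c/(y_c·A) = 6.3 + 0.188574/(6.3 × 1.53938) = 6.3 + 0.0194444 = 6.31944 m along the plane.

h_p = 6.32 m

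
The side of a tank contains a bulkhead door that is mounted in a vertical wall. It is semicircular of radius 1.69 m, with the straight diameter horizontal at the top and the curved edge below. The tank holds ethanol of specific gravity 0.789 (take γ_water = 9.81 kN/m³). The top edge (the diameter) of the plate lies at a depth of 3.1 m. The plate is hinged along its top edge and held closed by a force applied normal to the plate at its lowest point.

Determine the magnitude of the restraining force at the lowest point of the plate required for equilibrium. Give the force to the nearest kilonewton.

P ≈ 60 kN

γ = 0.789 × 9.81 = 7.74009 kN/m³.
The centroid of a semicircle lies 4r/(3π) = 0.717258 m from the diameter, here below the top edge, so the centroid depth is h_c = 3.1 + 0.717258 = 3.81726 m.
A = πr²/2 = π × 1.69²/2 = 4.48635 m².
Resultant F = γ·h_c·A = 7.74009 × 3.81726 × 4.48635 = 132.553 kN.
I_c = (π/8 − 8/(9π))·r⁴ = 0.109757 × 1.69⁴ = 0.895322 m⁴.
Centre of pressure: y_p = y_c + I_c/(y_c·A) = 3.81726 + 0.895322/(3.81726 × 4.48635) = 3.81726 + 0.0522799 = 3.86954 m along the plane.
The resultant acts 0.717258 + 0.0522799 = 0.769538 m (along the plate) below the hinge at the top edge, so the moment about the hinge is M = F × 0.769538 = 132.553 × 0.769538 = 102.005 kN·m.
A normal force at the bottom, 1.69 m from the hinge, must supply this moment: P = 102.005/1.69 = 60.358 kN.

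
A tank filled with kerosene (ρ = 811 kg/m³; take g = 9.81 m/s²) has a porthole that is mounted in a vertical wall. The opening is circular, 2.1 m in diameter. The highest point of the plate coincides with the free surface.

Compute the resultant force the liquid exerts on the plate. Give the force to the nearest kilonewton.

F ≈ 29 kN

γ = ρg = 811 × 9.81 / 1000 = 7.95591 kN/m³.
The centroid is at the centre, 1.05 m below the top of the plate, so the centroid depth is h_c = 1.05 m.
A = π(1.05)² = 3.46361 m².
Resultant F = γ·h_c·A = 7.95591 × 1.05 × 3.46361 = 28.934 kN.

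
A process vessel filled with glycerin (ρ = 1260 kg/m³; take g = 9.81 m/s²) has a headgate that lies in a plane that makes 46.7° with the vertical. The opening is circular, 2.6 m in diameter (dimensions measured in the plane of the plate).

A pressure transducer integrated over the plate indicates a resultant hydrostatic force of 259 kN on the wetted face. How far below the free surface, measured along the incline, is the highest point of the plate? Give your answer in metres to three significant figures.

y_top ≈ 4.45 m

γ = ρg = 1260 × 9.81 / 1000 = 12.3606 kN/m³.
A = π(1.3)² = 5.30929 m².
From F = γ·h_c·A, the centroid depth is h_c = 259/(12.3606 × 5.30929) = 3.94661 m.
The plate makes 46.7° with the vertical, i.e. θ = 90° − 46.7° = 43.3° to the horizontal. Measuring y along the incline from the free-surface line, vertical depth h = y·sinθ with sinθ = 0.685818.
Along the incline, y_c = h_c/sinθ = 3.94661/0.685818 = 5.7546 m.
The centroid is at the centre, 1.3 m below the top of the plate, so the highest point sits at y_top = 5.7546 − 1.3 = 4.4546 m along the incline.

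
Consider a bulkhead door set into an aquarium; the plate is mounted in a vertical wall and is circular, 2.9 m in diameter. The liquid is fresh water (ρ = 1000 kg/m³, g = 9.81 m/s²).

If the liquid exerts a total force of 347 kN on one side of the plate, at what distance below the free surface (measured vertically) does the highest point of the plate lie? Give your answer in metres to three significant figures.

d_top ≈ 3.91 m

γ = ρg = 1000 × 9.81 = 9810 N/m³ = 9.81 kN/m³.
A = π(1.45)² = 6.6052 m².
From F = γ·h_c·A, the centroid depth is h_c = 347/(9.81 × 6.6052) = 5.35519 m.
The centroid is at the centre, 1.45 m below the top of the plate, so the highest point sits at h_top = 5.35519 − 1.45 = 3.90519 m below the surface.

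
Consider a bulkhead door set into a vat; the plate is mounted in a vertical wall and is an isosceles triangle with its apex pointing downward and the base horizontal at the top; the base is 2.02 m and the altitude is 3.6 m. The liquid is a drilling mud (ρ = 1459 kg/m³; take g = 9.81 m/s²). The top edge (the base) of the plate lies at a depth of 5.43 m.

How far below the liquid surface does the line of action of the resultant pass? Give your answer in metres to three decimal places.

γ = ρg = 1459 × 9.81 / 1000 = 14.31279 kN/m³.
With the apex down, the centroid sits h/3 = 3.6/3 = 1.2 m below the base (the top edge), so the centroid depth is h_c = 5.43 + 1.2 = 6.63 m.
A = ½ × 2.02 × 3.6 = 3.636 m².
Resultant F = γ·h_c·A = 14.31279 × 6.63 × 3.636 = 345.034 kN.
I_c = b·h³/36 = 2.02 × 3.6³/36 = 2.61792 m⁴.
Centre of pressure: y_p = y_c + I_c/(y_c·A) = 6.63 + 2.61792/(6.63 × 3.636) = 6.63 + 0.108597 = 6.7386 m along the plane.

h_p = 6.739 m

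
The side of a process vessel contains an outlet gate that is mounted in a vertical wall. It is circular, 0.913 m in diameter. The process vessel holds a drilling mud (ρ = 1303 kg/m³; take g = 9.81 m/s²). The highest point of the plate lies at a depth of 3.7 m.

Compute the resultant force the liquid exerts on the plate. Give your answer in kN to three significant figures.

γ = ρg = 1303 × 9.81 / 1000 = 12.78243 kN/m³.
The centroid is at the centre, 0.4565 m below the top of the plate, so the centroid depth is h_c = 3.7 + 0.4565 = 4.1565 m.
A = π(0.4565)² = 0.654684 m².
Resultant F = γ·h_c·A = 12.78243 × 4.1565 × 0.654684 = 34.7835 kN.

F ≈ 34.8 kN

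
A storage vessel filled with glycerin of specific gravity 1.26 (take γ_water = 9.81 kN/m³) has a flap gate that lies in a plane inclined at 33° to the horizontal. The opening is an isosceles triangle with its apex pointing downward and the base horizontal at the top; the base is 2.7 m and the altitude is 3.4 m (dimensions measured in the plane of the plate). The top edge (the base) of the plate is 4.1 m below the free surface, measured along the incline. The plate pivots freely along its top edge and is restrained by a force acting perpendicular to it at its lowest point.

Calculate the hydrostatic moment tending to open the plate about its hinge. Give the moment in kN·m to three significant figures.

γ = 1.26 × 9.81 = 12.3606 kN/m³.
Let θ = 33° be the plate's angle to the horizontal; measure y along the incline from where the plane meets the free surface. Vertical depth h = y·sinθ with sinθ = 0.544639.
With the apex down, the centroid sits h/3 = 3.4/3 = 1.13333 m below the base (the top edge), so y_c = 4.1 + 1.13333 = 5.23333 m and h_c = 5.23333 × 0.544639 = 2.85028 m.
A = ½ × 2.7 × 3.4 = 4.59 m².
Resultant F = γ·h_c·A = 12.3606 × 2.85028 × 4.59 = 161.711 kN.
I_c = b·h³/36 = 2.7 × 3.4³/36 = 2.9478 m⁴.
Centre of pressure: y_p = y_c + I_c/(y_c·A) = 5.23333 + 2.9478/(5.23333 × 4.59) = 5.23333 + 0.122718 = 5.35605 m along the plane.
The resultant acts 1.13333 + 0.122718 = 1.25605 m (along the plate) below the hinge at the top edge, so the moment about the hinge is M = F × 1.25605 = 161.711 × 1.25605 = 203.117 kN·m.

M ≈ 203 kN·m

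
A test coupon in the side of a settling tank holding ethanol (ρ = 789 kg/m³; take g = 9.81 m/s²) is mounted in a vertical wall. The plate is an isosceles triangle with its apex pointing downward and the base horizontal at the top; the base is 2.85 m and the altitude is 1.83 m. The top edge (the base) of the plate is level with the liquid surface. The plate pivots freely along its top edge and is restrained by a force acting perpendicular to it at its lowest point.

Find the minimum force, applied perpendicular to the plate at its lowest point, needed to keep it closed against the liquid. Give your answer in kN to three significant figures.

P ≈ 6.16 kN

γ = ρg = 789 × 9.81 / 1000 = 7.74009 kN/m³.
With the apex down, the centroid sits h/3 = 1.83/3 = 0.61 m below the base (the top edge), so the centroid depth is h_c = 0.61 m.
A = ½ × 2.85 × 1.83 = 2.60775 m².
Resultant F = γ·h_c·A = 7.74009 × 0.61 × 2.60775 = 12.3124 kN.
I_c = b·h³/36 = 2.85 × 1.83³/36 = 0.485172 m⁴.
Centre of pressure: y_p = y_c + I_c/(y_c·A) = 0.61 + 0.485172/(0.61 × 2.60775) = 0.61 + 0.305 = 0.915 m along the plane.
The resultant acts 0.61 + 0.305 = 0.915 m (along the plate) below the hinge at the top edge, so the moment about the hinge is M = F × 0.915 = 12.3124 × 0.915 = 11.2658 kN·m.
A normal force at the bottom, 1.83 m from the hinge, must supply this moment: P = 11.2658/1.83 = 6.15617 kN.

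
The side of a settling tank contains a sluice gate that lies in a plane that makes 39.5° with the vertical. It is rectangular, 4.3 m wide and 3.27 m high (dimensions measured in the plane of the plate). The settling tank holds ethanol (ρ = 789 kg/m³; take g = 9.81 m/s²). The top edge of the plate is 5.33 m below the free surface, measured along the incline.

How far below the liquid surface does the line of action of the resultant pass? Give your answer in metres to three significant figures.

h_p = 5.47 m

γ = ρg = 789 × 9.81 / 1000 = 7.74009 kN/m³.
The plate makes 39.5° with the vertical, i.e. θ = 90° − 39.5° = 50.5° to the horizontal. Measuring y along the incline from the free-surface line, vertical depth h = y·sinθ with sinθ = 0.771625.
The centroid lies 3.27/2 = 1.635 m below the top edge, so y_c = 5.33 + 1.635 = 6.965 m and h_c = 6.965 × 0.771625 = 5.37437 m.
A = 4.3 × 3.27 = 14.061 m².
Resultant F = γ·h_c·A = 7.74009 × 5.37437 × 14.061 = 584.911 kN.
I_c = b·h³/12 = 4.3 × 3.27³/12 = 12.5294 m⁴.
Centre of pressure: y_p = y_c + I_c/(y_c·A) = 6.965 + 12.5294/(6.965 × 14.061) = 6.965 + 0.127936 = 7.09294 m along the plane.
Vertically, h_p = y_p·sinθ = 7.09294 × 0.771625 = 5.47309 m.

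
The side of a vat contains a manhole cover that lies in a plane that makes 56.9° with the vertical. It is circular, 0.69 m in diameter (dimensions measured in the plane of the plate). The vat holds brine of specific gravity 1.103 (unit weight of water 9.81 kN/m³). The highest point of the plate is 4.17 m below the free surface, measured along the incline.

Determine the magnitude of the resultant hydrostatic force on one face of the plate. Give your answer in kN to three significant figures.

F ≈ 9.98 kN

γ = 1.103 × 9.81 = 10.82043 kN/m³.
The plate makes 56.9° with the vertical, i.e. θ = 90° − 56.9° = 33.1° to the horizontal. Measuring y along the incline from the free-surface line, vertical depth h = y·sinθ with sinθ = 0.546102.
The centroid is at the centre, 0.345 m below the top of the plate, so y_c = 4.17 + 0.345 = 4.515 m and h_c = 4.515 × 0.546102 = 2.46565 m.
A = π(0.345)² = 0.373928 m².
Resultant F = γ·h_c·A = 10.82043 × 2.46565 × 0.373928 = 9.97617 kN.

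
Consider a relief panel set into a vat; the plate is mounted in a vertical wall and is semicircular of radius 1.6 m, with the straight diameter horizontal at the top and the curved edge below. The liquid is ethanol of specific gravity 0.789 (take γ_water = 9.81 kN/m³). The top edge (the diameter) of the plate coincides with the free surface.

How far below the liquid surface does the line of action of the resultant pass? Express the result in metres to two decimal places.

γ = 0.789 × 9.81 = 7.74009 kN/m³.
The centroid of a semicircle lies 4r/(3π) = 0.679061 m from the diameter, here below the top edge, so the centroid depth is h_c = 0.679061 m.
A = πr²/2 = π × 1.6²/2 = 4.02124 m².
Resultant F = γ·h_c·A = 7.74009 × 0.679061 × 4.02124 = 21.1356 kN.
I_c = (π/8 − 8/(9π))·r⁴ = 0.109757 × 1.6⁴ = 0.719303 m⁴.
Centre of pressure: y_p = y_c + I_c/(y_c·A) = 0.679061 + 0.719303/(0.679061 × 4.02124) = 0.679061 + 0.263417 = 0.942478 m along the plane.

h_p = 0.94 m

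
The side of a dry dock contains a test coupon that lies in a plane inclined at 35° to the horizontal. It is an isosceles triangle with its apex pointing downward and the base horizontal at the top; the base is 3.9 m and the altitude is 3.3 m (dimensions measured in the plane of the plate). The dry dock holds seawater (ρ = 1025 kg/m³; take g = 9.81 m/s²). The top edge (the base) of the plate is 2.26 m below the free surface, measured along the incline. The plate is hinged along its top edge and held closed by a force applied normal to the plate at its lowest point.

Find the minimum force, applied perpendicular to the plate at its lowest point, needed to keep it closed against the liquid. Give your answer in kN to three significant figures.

γ = ρg = 1025 × 9.81 / 1000 = 10.05525 kN/m³.
Let θ = 35° be the plate's angle to the horizontal; measure y along the incline from where the plane meets the free surface. Vertical depth h = y·sinθ with sinθ = 0.573576.
With the apex down, the centroid sits h/3 = 3.3/3 = 1.1 m below the base (the top edge), so y_c = 2.26 + 1.1 = 3.36 m and h_c = 3.36 × 0.573576 = 1.92722 m.
A = ½ × 3.9 × 3.3 = 6.435 m².
Resultant F = γ·h_c·A = 10.05525 × 1.92722 × 6.435 = 124.702 kN.
I_c = b·h³/36 = 3.9 × 3.3³/36 = 3.89317 m⁴.
Centre of pressure: y_p = y_c + I_c/(y_c·A) = 3.36 + 3.89317/(3.36 × 6.435) = 3.36 + 0.180059 = 3.54006 m along the plane.
The resultant acts 1.1 + 0.180059 = 1.28006 m (along the plate) below the hinge at the top edge, so the moment about the hinge is M = F × 1.28006 = 124.702 × 1.28006 = 159.626 kN·m.
A normal force at the bottom, 3.3 m from the hinge, must supply this moment: P = 159.626/3.3 = 48.3715 kN.

P ≈ 48.4 kN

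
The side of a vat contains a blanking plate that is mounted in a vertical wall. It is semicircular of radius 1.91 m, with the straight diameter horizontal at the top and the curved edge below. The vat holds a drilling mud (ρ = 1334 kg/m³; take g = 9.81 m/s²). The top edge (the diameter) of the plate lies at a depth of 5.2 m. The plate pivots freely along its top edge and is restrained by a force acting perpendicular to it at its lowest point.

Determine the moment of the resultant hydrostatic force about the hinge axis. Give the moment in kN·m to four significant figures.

M ≈ 384.5 kN·m

γ = ρg = 1334 × 9.81 / 1000 = 13.08654 kN/m³.
The centroid of a semicircle lies 4r/(3π) = 0.810629 m from the diameter, here below the top edge, so the centroid depth is h_c = 5.2 + 0.810629 = 6.01063 m.
A = πr²/2 = π × 1.91²/2 = 5.73042 m².
Resultant F = γ·h_c·A = 13.08654 × 6.01063 × 5.73042 = 450.745 kN.
I_c = (π/8 − 8/(9π))·r⁴ = 0.109757 × 1.91⁴ = 1.46072 m⁴.
Centre of pressure: y_p = y_c + I_c/(y_c·A) = 6.01063 + 1.46072/(6.01063 × 5.73042) = 6.01063 + 0.0424092 = 6.05304 m along the plane.
The resultant acts 0.810629 + 0.0424092 = 0.853038 m (along the plate) below the hinge at the top edge, so the moment about the hinge is M = F × 0.853038 = 450.745 × 0.853038 = 384.503 kN·m.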